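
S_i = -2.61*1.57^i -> [-2.61, -4.1, -6.43, -10.1, -15.86]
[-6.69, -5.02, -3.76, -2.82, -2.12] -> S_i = -6.69*0.75^i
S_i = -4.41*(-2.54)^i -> [-4.41, 11.2, -28.45, 72.27, -183.56]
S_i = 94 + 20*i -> [94, 114, 134, 154, 174]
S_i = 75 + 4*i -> [75, 79, 83, 87, 91]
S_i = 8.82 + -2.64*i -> [8.82, 6.18, 3.54, 0.9, -1.74]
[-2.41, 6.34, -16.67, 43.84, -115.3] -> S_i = -2.41*(-2.63)^i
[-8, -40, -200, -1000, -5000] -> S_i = -8*5^i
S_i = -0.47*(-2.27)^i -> [-0.47, 1.07, -2.42, 5.5, -12.48]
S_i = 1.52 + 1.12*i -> [1.52, 2.64, 3.76, 4.88, 6.0]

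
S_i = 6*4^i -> [6, 24, 96, 384, 1536]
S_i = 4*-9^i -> [4, -36, 324, -2916, 26244]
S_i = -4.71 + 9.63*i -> [-4.71, 4.92, 14.55, 24.18, 33.81]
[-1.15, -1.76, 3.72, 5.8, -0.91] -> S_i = Random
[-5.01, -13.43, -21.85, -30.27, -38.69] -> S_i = -5.01 + -8.42*i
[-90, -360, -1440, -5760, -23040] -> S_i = -90*4^i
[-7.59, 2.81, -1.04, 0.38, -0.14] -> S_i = -7.59*(-0.37)^i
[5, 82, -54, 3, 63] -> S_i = Random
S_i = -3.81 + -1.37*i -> [-3.81, -5.18, -6.55, -7.92, -9.29]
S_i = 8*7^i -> [8, 56, 392, 2744, 19208]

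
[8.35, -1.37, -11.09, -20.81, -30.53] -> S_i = 8.35 + -9.72*i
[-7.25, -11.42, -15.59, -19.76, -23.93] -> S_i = -7.25 + -4.17*i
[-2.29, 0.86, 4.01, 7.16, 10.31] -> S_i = -2.29 + 3.15*i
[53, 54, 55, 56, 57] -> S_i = 53 + 1*i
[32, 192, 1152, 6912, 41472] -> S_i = 32*6^i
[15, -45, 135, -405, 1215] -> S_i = 15*-3^i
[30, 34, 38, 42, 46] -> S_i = 30 + 4*i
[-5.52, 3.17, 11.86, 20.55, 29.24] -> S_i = -5.52 + 8.69*i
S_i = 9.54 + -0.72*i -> [9.54, 8.82, 8.1, 7.38, 6.66]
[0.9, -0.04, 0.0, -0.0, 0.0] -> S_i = 0.90*(-0.04)^i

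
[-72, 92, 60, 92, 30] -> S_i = Random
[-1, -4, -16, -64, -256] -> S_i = -1*4^i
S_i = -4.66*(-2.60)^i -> [-4.66, 12.12, -31.5, 81.9, -212.95]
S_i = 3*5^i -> [3, 15, 75, 375, 1875]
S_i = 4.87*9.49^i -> [4.87, 46.22, 438.59, 4162.24, 39499.7]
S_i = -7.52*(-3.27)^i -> [-7.52, 24.59, -80.41, 262.94, -859.82]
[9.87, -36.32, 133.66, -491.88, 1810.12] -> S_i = 9.87*(-3.68)^i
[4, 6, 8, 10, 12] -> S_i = 4 + 2*i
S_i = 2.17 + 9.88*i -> [2.17, 12.05, 21.93, 31.81, 41.69]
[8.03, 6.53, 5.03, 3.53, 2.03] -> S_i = 8.03 + -1.50*i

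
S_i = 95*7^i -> [95, 665, 4655, 32585, 228095]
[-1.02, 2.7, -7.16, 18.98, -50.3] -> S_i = -1.02*(-2.65)^i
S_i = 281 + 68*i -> [281, 349, 417, 485, 553]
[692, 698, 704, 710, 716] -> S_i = 692 + 6*i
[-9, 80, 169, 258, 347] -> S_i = -9 + 89*i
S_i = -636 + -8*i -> [-636, -644, -652, -660, -668]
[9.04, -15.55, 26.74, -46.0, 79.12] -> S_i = 9.04*(-1.72)^i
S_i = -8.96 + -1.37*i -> [-8.96, -10.33, -11.7, -13.07, -14.44]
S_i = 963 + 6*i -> [963, 969, 975, 981, 987]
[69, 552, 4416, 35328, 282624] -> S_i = 69*8^i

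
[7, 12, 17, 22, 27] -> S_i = 7 + 5*i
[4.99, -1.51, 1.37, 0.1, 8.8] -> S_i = Random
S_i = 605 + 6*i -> [605, 611, 617, 623, 629]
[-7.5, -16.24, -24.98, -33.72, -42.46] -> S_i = -7.50 + -8.74*i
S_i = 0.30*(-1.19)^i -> [0.3, -0.36, 0.42, -0.51, 0.6]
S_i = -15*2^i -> [-15, -30, -60, -120, -240]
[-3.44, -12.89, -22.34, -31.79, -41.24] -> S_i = -3.44 + -9.45*i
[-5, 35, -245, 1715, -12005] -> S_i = -5*-7^i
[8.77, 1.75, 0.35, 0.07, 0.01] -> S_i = 8.77*0.20^i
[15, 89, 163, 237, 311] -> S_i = 15 + 74*i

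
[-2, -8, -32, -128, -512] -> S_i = -2*4^i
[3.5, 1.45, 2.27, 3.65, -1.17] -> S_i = Random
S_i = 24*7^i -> [24, 168, 1176, 8232, 57624]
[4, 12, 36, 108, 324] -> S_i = 4*3^i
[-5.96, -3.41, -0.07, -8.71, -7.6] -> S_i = Random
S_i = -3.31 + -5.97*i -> [-3.31, -9.28, -15.25, -21.22, -27.19]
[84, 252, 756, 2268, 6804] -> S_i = 84*3^i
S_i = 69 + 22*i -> [69, 91, 113, 135, 157]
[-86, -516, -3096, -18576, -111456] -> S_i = -86*6^i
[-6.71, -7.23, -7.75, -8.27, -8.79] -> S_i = -6.71 + -0.52*i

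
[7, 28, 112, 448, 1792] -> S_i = 7*4^i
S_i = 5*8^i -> [5, 40, 320, 2560, 20480]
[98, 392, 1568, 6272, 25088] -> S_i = 98*4^i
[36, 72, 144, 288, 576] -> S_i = 36*2^i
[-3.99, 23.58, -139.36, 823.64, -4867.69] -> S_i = -3.99*(-5.91)^i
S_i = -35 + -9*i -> [-35, -44, -53, -62, -71]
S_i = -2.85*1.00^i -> [-2.85, -2.85, -2.85, -2.85, -2.85]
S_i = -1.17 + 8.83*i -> [-1.17, 7.66, 16.49, 25.32, 34.15]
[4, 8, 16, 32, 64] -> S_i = 4*2^i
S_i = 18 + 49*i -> [18, 67, 116, 165, 214]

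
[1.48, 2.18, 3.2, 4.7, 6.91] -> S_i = 1.48*1.47^i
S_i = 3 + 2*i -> [3, 5, 7, 9, 11]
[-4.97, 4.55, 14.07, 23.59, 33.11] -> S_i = -4.97 + 9.52*i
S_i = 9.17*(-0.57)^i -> [9.17, -5.23, 2.98, -1.7, 0.97]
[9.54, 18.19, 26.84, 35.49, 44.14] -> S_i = 9.54 + 8.65*i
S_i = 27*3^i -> [27, 81, 243, 729, 2187]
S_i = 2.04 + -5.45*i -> [2.04, -3.41, -8.86, -14.31, -19.76]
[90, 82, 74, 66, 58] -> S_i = 90 + -8*i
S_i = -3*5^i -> [-3, -15, -75, -375, -1875]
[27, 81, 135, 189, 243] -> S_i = 27 + 54*i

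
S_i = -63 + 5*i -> [-63, -58, -53, -48, -43]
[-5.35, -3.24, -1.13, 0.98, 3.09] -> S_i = -5.35 + 2.11*i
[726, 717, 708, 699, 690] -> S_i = 726 + -9*i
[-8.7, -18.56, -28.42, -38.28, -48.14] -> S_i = -8.70 + -9.86*i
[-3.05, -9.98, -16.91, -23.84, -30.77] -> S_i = -3.05 + -6.93*i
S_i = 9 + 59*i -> [9, 68, 127, 186, 245]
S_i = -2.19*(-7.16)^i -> [-2.19, 15.68, -112.27, 803.87, -5755.67]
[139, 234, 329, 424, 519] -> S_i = 139 + 95*i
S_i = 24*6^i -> [24, 144, 864, 5184, 31104]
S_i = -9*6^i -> [-9, -54, -324, -1944, -11664]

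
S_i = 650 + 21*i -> [650, 671, 692, 713, 734]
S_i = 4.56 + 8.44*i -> [4.56, 13.0, 21.44, 29.88, 38.32]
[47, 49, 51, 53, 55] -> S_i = 47 + 2*i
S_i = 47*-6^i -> [47, -282, 1692, -10152, 60912]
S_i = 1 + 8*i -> [1, 9, 17, 25, 33]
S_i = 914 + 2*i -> [914, 916, 918, 920, 922]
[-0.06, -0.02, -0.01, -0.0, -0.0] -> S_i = -0.06*0.29^i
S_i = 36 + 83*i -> [36, 119, 202, 285, 368]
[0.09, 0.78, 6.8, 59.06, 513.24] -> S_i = 0.09*8.69^i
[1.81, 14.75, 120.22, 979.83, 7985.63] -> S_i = 1.81*8.15^i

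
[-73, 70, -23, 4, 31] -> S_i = Random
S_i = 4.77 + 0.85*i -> [4.77, 5.62, 6.47, 7.32, 8.17]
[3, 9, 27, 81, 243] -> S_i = 3*3^i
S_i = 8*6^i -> [8, 48, 288, 1728, 10368]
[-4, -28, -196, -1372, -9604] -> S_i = -4*7^i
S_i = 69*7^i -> [69, 483, 3381, 23667, 165669]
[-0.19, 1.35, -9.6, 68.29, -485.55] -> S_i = -0.19*(-7.11)^i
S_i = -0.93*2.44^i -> [-0.93, -2.27, -5.54, -13.51, -32.96]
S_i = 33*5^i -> [33, 165, 825, 4125, 20625]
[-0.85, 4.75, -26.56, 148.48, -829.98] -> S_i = -0.85*(-5.59)^i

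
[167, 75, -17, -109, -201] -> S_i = 167 + -92*i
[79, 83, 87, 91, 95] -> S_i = 79 + 4*i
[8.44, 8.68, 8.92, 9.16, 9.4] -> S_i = 8.44 + 0.24*i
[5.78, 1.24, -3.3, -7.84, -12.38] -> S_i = 5.78 + -4.54*i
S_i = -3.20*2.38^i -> [-3.2, -7.62, -18.13, -43.14, -102.67]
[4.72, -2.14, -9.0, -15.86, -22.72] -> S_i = 4.72 + -6.86*i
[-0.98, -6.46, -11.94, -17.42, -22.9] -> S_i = -0.98 + -5.48*i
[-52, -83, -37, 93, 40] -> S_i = Random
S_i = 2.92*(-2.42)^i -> [2.92, -7.07, 17.1, -41.38, 100.15]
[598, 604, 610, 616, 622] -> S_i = 598 + 6*i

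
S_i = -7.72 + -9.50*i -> [-7.72, -17.22, -26.72, -36.22, -45.72]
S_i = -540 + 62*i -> [-540, -478, -416, -354, -292]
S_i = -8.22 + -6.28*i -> [-8.22, -14.5, -20.78, -27.06, -33.34]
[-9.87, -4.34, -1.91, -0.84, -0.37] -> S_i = -9.87*0.44^i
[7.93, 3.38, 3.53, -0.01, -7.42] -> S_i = Random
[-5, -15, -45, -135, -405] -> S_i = -5*3^i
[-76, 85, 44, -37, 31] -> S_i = Random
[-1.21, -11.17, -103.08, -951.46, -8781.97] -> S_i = -1.21*9.23^i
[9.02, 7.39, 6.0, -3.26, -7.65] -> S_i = Random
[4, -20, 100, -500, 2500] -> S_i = 4*-5^i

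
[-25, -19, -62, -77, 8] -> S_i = Random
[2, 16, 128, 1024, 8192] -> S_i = 2*8^i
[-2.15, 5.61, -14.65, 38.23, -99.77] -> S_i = -2.15*(-2.61)^i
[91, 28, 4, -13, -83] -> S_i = Random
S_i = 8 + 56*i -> [8, 64, 120, 176, 232]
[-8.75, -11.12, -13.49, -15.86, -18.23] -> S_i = -8.75 + -2.37*i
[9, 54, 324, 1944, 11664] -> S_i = 9*6^i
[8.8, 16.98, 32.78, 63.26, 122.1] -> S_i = 8.80*1.93^i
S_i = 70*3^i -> [70, 210, 630, 1890, 5670]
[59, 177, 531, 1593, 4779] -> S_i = 59*3^i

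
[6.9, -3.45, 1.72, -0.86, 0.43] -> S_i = 6.90*(-0.50)^i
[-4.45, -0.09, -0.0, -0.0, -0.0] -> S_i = -4.45*0.02^i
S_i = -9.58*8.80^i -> [-9.58, -84.3, -741.88, -6528.5, -57450.82]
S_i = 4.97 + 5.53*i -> [4.97, 10.5, 16.03, 21.56, 27.09]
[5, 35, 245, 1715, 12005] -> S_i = 5*7^i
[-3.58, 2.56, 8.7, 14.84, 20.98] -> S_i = -3.58 + 6.14*i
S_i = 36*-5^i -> [36, -180, 900, -4500, 22500]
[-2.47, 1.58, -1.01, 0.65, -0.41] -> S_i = -2.47*(-0.64)^i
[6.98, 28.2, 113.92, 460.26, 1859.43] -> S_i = 6.98*4.04^i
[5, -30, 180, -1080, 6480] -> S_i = 5*-6^i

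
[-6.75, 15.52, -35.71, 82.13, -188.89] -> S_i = -6.75*(-2.30)^i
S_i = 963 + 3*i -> [963, 966, 969, 972, 975]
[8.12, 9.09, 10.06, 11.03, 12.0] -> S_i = 8.12 + 0.97*i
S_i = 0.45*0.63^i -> [0.45, 0.28, 0.18, 0.11, 0.07]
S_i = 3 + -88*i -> [3, -85, -173, -261, -349]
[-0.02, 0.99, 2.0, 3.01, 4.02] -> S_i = -0.02 + 1.01*i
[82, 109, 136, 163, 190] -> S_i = 82 + 27*i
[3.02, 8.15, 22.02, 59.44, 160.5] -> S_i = 3.02*2.70^i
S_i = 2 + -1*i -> [2, 1, 0, -1, -2]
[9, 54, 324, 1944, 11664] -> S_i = 9*6^i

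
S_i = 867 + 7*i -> [867, 874, 881, 888, 895]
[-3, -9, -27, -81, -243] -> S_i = -3*3^i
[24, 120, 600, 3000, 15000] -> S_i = 24*5^i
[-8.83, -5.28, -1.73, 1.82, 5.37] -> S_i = -8.83 + 3.55*i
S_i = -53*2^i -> [-53, -106, -212, -424, -848]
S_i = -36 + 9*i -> [-36, -27, -18, -9, 0]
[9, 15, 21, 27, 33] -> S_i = 9 + 6*i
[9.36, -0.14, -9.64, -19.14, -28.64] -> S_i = 9.36 + -9.50*i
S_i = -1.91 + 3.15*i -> [-1.91, 1.24, 4.39, 7.54, 10.69]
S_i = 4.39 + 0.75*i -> [4.39, 5.14, 5.89, 6.64, 7.39]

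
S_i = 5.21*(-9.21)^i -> [5.21, -47.98, 441.93, -4070.21, 37486.62]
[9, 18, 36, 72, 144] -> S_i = 9*2^i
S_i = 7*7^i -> [7, 49, 343, 2401, 16807]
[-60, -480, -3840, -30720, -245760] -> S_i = -60*8^i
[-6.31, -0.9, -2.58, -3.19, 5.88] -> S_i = Random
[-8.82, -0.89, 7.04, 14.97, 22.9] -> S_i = -8.82 + 7.93*i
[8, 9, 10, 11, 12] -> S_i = 8 + 1*i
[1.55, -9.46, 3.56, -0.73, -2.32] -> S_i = Random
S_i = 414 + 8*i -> [414, 422, 430, 438, 446]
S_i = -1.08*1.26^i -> [-1.08, -1.36, -1.71, -2.16, -2.72]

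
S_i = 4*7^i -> [4, 28, 196, 1372, 9604]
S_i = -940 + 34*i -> [-940, -906, -872, -838, -804]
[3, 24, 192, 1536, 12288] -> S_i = 3*8^i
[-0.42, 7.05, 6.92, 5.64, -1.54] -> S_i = Random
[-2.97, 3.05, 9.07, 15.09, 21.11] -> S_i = -2.97 + 6.02*i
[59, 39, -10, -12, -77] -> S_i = Random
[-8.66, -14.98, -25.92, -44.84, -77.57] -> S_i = -8.66*1.73^i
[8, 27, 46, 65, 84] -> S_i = 8 + 19*i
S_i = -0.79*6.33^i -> [-0.79, -5.0, -31.65, -200.37, -1268.36]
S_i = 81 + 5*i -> [81, 86, 91, 96, 101]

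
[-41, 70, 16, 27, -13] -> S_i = Random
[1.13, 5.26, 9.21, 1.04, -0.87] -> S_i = Random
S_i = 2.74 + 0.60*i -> [2.74, 3.34, 3.94, 4.54, 5.14]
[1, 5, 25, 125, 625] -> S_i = 1*5^i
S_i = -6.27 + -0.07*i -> [-6.27, -6.34, -6.41, -6.48, -6.55]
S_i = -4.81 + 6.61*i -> [-4.81, 1.8, 8.41, 15.02, 21.63]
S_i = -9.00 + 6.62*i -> [-9.0, -2.38, 4.24, 10.86, 17.48]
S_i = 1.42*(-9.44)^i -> [1.42, -13.4, 126.54, -1194.55, 11276.55]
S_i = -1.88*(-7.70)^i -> [-1.88, 14.48, -111.47, 858.28, -6608.77]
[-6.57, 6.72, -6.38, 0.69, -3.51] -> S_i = Random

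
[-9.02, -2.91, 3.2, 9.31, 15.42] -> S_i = -9.02 + 6.11*i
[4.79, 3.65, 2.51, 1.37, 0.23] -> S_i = 4.79 + -1.14*i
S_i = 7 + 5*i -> [7, 12, 17, 22, 27]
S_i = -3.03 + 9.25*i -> [-3.03, 6.22, 15.47, 24.72, 33.97]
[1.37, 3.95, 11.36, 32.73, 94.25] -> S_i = 1.37*2.88^i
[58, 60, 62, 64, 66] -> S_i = 58 + 2*i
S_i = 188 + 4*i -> [188, 192, 196, 200, 204]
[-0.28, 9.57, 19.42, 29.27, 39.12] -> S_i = -0.28 + 9.85*i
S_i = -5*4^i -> [-5, -20, -80, -320, -1280]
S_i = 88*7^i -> [88, 616, 4312, 30184, 211288]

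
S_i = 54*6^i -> [54, 324, 1944, 11664, 69984]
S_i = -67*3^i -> [-67, -201, -603, -1809, -5427]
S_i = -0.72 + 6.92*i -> [-0.72, 6.2, 13.12, 20.04, 26.96]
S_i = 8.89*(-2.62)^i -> [8.89, -23.29, 61.02, -159.88, 418.9]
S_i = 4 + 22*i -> [4, 26, 48, 70, 92]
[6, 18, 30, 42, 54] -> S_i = 6 + 12*i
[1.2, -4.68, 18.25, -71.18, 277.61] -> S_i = 1.20*(-3.90)^i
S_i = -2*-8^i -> [-2, 16, -128, 1024, -8192]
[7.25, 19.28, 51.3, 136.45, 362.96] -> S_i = 7.25*2.66^i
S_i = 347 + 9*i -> [347, 356, 365, 374, 383]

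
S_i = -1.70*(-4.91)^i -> [-1.7, 8.35, -40.98, 201.23, -988.04]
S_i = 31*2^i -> [31, 62, 124, 248, 496]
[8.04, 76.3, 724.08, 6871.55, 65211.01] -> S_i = 8.04*9.49^i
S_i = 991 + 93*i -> [991, 1084, 1177, 1270, 1363]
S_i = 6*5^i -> [6, 30, 150, 750, 3750]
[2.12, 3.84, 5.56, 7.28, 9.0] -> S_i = 2.12 + 1.72*i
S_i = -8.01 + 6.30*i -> [-8.01, -1.71, 4.59, 10.89, 17.19]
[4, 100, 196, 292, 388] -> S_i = 4 + 96*i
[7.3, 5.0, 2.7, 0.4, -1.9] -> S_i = 7.30 + -2.30*i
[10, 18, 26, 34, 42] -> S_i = 10 + 8*i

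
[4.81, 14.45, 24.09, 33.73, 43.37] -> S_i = 4.81 + 9.64*i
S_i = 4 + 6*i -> [4, 10, 16, 22, 28]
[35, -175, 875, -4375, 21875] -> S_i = 35*-5^i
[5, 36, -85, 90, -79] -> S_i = Random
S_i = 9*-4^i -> [9, -36, 144, -576, 2304]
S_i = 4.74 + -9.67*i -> [4.74, -4.93, -14.6, -24.27, -33.94]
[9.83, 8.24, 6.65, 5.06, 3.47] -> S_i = 9.83 + -1.59*i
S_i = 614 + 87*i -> [614, 701, 788, 875, 962]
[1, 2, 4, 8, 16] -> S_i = 1*2^i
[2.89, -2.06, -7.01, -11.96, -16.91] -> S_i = 2.89 + -4.95*i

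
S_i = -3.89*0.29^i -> [-3.89, -1.13, -0.33, -0.09, -0.03]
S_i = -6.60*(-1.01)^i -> [-6.6, 6.67, -6.73, 6.8, -6.87]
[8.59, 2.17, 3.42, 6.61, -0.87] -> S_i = Random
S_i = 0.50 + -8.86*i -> [0.5, -8.36, -17.22, -26.08, -34.94]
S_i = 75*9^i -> [75, 675, 6075, 54675, 492075]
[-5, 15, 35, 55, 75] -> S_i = -5 + 20*i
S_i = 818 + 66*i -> [818, 884, 950, 1016, 1082]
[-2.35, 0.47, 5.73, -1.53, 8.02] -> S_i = Random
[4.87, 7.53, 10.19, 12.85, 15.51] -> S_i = 4.87 + 2.66*i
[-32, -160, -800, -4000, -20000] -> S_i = -32*5^i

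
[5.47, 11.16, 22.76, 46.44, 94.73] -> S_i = 5.47*2.04^i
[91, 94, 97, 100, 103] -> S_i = 91 + 3*i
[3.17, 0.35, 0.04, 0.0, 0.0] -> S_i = 3.17*0.11^i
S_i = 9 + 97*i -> [9, 106, 203, 300, 397]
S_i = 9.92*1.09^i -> [9.92, 10.81, 11.79, 12.85, 14.0]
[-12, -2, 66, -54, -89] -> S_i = Random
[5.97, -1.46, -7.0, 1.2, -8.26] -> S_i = Random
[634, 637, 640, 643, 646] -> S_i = 634 + 3*i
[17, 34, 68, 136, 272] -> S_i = 17*2^i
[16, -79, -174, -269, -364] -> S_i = 16 + -95*i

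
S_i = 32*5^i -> [32, 160, 800, 4000, 20000]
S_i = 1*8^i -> [1, 8, 64, 512, 4096]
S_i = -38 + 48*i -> [-38, 10, 58, 106, 154]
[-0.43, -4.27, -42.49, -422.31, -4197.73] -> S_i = -0.43*9.94^i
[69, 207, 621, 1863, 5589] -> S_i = 69*3^i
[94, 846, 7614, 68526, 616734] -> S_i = 94*9^i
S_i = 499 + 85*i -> [499, 584, 669, 754, 839]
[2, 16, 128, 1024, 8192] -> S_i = 2*8^i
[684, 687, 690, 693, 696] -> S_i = 684 + 3*i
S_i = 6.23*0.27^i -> [6.23, 1.68, 0.45, 0.12, 0.03]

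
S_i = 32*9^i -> [32, 288, 2592, 23328, 209952]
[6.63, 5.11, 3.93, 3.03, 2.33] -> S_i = 6.63*0.77^i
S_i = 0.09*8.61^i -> [0.09, 0.77, 6.67, 57.44, 494.6]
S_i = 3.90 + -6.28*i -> [3.9, -2.38, -8.66, -14.94, -21.22]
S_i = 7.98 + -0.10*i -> [7.98, 7.88, 7.78, 7.68, 7.58]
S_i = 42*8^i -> [42, 336, 2688, 21504, 172032]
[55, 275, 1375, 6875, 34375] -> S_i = 55*5^i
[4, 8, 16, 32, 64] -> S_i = 4*2^i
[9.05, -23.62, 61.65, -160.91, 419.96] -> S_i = 9.05*(-2.61)^i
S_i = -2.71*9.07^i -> [-2.71, -24.58, -222.94, -2022.05, -18339.96]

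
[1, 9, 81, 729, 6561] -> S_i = 1*9^i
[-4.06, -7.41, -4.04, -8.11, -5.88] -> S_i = Random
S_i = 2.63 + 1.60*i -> [2.63, 4.23, 5.83, 7.43, 9.03]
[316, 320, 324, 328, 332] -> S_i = 316 + 4*i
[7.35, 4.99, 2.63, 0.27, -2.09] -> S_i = 7.35 + -2.36*i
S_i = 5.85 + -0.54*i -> [5.85, 5.31, 4.77, 4.23, 3.69]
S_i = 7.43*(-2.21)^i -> [7.43, -16.42, 36.29, -80.2, 177.24]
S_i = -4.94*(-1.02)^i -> [-4.94, 5.04, -5.14, 5.24, -5.35]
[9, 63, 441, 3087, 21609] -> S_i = 9*7^i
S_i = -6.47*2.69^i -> [-6.47, -17.4, -46.82, -125.94, -338.78]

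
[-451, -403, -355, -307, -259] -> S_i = -451 + 48*i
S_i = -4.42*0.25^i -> [-4.42, -1.1, -0.28, -0.07, -0.02]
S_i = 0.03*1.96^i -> [0.03, 0.06, 0.12, 0.23, 0.44]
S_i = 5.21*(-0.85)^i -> [5.21, -4.43, 3.76, -3.2, 2.72]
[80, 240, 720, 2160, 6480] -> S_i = 80*3^i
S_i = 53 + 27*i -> [53, 80, 107, 134, 161]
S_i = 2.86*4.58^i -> [2.86, 13.1, 59.99, 274.77, 1258.43]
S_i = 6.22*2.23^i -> [6.22, 13.87, 30.93, 68.98, 153.82]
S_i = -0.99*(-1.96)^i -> [-0.99, 1.94, -3.8, 7.45, -14.61]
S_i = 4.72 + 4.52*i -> [4.72, 9.24, 13.76, 18.28, 22.8]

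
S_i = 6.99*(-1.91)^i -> [6.99, -13.35, 25.5, -48.71, 93.03]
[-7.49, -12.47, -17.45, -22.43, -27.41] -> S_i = -7.49 + -4.98*i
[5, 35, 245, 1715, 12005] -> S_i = 5*7^i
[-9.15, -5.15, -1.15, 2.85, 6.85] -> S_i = -9.15 + 4.00*i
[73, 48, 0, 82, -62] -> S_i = Random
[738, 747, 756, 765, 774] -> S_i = 738 + 9*i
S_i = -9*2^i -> [-9, -18, -36, -72, -144]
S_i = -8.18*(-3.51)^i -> [-8.18, 28.71, -100.78, 353.73, -1241.6]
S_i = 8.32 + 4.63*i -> [8.32, 12.95, 17.58, 22.21, 26.84]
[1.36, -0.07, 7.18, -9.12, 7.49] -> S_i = Random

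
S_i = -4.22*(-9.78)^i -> [-4.22, 41.27, -403.64, 3947.56, -38607.16]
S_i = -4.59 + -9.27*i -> [-4.59, -13.86, -23.13, -32.4, -41.67]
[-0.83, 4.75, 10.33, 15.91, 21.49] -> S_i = -0.83 + 5.58*i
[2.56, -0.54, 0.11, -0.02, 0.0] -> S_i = 2.56*(-0.21)^i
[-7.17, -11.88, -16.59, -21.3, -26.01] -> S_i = -7.17 + -4.71*i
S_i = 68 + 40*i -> [68, 108, 148, 188, 228]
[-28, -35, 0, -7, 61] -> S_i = Random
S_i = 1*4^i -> [1, 4, 16, 64, 256]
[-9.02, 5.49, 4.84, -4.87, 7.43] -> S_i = Random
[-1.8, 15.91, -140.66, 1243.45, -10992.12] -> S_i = -1.80*(-8.84)^i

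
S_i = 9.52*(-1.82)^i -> [9.52, -17.33, 31.53, -57.39, 104.45]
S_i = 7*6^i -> [7, 42, 252, 1512, 9072]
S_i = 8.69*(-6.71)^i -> [8.69, -58.31, 391.26, -2625.35, 17616.1]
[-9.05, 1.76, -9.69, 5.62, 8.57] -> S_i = Random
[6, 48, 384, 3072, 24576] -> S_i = 6*8^i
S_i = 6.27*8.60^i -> [6.27, 53.92, 463.73, 3988.07, 34297.41]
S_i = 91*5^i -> [91, 455, 2275, 11375, 56875]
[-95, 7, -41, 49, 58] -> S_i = Random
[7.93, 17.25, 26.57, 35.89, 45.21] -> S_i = 7.93 + 9.32*i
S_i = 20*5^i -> [20, 100, 500, 2500, 12500]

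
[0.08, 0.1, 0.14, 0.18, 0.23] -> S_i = 0.08*1.30^i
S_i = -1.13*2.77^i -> [-1.13, -3.13, -8.67, -24.02, -66.53]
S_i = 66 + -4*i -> [66, 62, 58, 54, 50]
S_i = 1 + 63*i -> [1, 64, 127, 190, 253]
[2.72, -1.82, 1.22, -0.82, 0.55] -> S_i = 2.72*(-0.67)^i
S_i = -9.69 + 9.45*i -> [-9.69, -0.24, 9.21, 18.66, 28.11]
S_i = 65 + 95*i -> [65, 160, 255, 350, 445]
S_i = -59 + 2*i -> [-59, -57, -55, -53, -51]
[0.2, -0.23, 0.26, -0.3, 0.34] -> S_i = 0.20*(-1.14)^i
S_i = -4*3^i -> [-4, -12, -36, -108, -324]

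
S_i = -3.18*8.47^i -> [-3.18, -26.93, -228.14, -1932.31, -16366.69]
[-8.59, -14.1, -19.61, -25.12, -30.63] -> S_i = -8.59 + -5.51*i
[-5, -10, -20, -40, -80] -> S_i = -5*2^i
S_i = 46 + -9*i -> [46, 37, 28, 19, 10]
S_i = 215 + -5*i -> [215, 210, 205, 200, 195]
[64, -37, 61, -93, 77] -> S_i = Random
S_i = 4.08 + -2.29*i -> [4.08, 1.79, -0.5, -2.79, -5.08]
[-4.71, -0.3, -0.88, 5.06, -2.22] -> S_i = Random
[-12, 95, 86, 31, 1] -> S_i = Random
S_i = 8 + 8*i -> [8, 16, 24, 32, 40]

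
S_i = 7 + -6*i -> [7, 1, -5, -11, -17]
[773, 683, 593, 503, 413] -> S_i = 773 + -90*i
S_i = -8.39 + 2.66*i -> [-8.39, -5.73, -3.07, -0.41, 2.25]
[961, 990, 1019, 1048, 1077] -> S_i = 961 + 29*i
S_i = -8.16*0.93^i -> [-8.16, -7.59, -7.06, -6.56, -6.1]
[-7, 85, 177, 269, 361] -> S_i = -7 + 92*i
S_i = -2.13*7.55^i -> [-2.13, -16.08, -121.42, -916.69, -6920.98]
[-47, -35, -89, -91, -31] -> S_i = Random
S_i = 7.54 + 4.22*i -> [7.54, 11.76, 15.98, 20.2, 24.42]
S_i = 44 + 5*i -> [44, 49, 54, 59, 64]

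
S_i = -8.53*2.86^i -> [-8.53, -24.4, -69.77, -199.55, -570.71]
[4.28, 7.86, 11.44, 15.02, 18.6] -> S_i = 4.28 + 3.58*i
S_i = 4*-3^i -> [4, -12, 36, -108, 324]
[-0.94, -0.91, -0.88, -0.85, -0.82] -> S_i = -0.94 + 0.03*i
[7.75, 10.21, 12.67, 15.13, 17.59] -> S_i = 7.75 + 2.46*i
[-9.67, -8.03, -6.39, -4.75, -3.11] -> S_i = -9.67 + 1.64*i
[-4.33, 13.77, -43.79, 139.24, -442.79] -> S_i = -4.33*(-3.18)^i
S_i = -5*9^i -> [-5, -45, -405, -3645, -32805]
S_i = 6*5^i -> [6, 30, 150, 750, 3750]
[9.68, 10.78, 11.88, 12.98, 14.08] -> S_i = 9.68 + 1.10*i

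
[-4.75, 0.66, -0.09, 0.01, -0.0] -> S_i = -4.75*(-0.14)^i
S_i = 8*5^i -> [8, 40, 200, 1000, 5000]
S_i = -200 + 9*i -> [-200, -191, -182, -173, -164]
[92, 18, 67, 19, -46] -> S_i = Random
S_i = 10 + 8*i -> [10, 18, 26, 34, 42]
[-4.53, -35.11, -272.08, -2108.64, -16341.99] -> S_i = -4.53*7.75^i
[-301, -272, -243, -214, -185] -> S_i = -301 + 29*i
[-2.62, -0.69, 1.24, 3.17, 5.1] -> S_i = -2.62 + 1.93*i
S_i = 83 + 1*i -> [83, 84, 85, 86, 87]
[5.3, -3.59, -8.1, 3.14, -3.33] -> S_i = Random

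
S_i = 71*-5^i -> [71, -355, 1775, -8875, 44375]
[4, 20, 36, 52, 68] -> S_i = 4 + 16*i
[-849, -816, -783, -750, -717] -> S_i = -849 + 33*i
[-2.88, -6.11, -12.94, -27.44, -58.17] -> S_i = -2.88*2.12^i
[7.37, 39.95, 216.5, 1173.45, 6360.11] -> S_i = 7.37*5.42^i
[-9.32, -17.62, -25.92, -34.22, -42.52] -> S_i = -9.32 + -8.30*i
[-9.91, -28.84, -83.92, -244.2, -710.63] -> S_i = -9.91*2.91^i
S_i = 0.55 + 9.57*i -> [0.55, 10.12, 19.69, 29.26, 38.83]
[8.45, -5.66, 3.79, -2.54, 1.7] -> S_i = 8.45*(-0.67)^i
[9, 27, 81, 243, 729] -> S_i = 9*3^i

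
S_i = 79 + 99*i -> [79, 178, 277, 376, 475]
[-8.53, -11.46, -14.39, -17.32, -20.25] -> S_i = -8.53 + -2.93*i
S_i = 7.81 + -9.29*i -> [7.81, -1.48, -10.77, -20.06, -29.35]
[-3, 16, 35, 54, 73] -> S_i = -3 + 19*i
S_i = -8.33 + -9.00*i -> [-8.33, -17.33, -26.33, -35.33, -44.33]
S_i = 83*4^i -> [83, 332, 1328, 5312, 21248]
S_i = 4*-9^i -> [4, -36, 324, -2916, 26244]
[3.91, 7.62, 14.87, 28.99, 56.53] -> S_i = 3.91*1.95^i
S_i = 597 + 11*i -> [597, 608, 619, 630, 641]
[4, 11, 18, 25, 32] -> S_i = 4 + 7*i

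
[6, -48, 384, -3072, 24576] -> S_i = 6*-8^i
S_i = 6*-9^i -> [6, -54, 486, -4374, 39366]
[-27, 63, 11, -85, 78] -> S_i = Random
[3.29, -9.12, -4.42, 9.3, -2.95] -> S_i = Random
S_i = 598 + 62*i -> [598, 660, 722, 784, 846]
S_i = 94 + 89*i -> [94, 183, 272, 361, 450]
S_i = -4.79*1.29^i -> [-4.79, -6.18, -7.97, -10.28, -13.26]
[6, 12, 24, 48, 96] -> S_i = 6*2^i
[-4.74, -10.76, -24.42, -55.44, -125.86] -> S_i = -4.74*2.27^i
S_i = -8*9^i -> [-8, -72, -648, -5832, -52488]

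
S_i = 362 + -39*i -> [362, 323, 284, 245, 206]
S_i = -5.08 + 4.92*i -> [-5.08, -0.16, 4.76, 9.68, 14.6]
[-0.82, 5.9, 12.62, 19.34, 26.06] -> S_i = -0.82 + 6.72*i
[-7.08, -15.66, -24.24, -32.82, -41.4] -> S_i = -7.08 + -8.58*i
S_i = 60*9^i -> [60, 540, 4860, 43740, 393660]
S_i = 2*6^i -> [2, 12, 72, 432, 2592]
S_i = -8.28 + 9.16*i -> [-8.28, 0.88, 10.04, 19.2, 28.36]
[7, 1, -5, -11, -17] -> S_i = 7 + -6*i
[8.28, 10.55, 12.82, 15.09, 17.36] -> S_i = 8.28 + 2.27*i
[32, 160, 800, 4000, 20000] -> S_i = 32*5^i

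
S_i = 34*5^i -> [34, 170, 850, 4250, 21250]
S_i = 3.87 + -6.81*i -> [3.87, -2.94, -9.75, -16.56, -23.37]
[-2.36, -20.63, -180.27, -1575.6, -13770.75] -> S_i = -2.36*8.74^i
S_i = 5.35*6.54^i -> [5.35, 34.99, 228.83, 1496.54, 9787.34]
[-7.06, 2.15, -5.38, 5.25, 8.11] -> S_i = Random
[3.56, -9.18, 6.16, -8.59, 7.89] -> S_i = Random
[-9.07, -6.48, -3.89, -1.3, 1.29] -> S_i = -9.07 + 2.59*i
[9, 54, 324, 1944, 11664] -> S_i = 9*6^i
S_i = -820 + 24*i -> [-820, -796, -772, -748, -724]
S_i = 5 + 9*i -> [5, 14, 23, 32, 41]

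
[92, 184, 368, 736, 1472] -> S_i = 92*2^i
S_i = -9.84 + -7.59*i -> [-9.84, -17.43, -25.02, -32.61, -40.2]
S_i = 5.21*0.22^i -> [5.21, 1.15, 0.25, 0.06, 0.01]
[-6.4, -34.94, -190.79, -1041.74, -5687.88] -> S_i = -6.40*5.46^i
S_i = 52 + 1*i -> [52, 53, 54, 55, 56]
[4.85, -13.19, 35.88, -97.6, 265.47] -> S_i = 4.85*(-2.72)^i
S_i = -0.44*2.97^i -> [-0.44, -1.31, -3.88, -11.53, -34.24]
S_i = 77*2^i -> [77, 154, 308, 616, 1232]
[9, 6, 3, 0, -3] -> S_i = 9 + -3*i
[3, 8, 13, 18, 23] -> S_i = 3 + 5*i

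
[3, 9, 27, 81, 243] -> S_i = 3*3^i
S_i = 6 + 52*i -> [6, 58, 110, 162, 214]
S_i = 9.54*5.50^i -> [9.54, 52.47, 288.58, 1587.22, 8729.7]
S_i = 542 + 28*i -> [542, 570, 598, 626, 654]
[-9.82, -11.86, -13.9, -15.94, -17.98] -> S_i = -9.82 + -2.04*i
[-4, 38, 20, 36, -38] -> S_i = Random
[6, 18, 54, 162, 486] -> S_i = 6*3^i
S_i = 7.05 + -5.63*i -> [7.05, 1.42, -4.21, -9.84, -15.47]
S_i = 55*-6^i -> [55, -330, 1980, -11880, 71280]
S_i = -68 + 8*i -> [-68, -60, -52, -44, -36]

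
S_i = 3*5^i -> [3, 15, 75, 375, 1875]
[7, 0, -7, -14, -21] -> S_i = 7 + -7*i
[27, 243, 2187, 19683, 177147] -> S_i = 27*9^i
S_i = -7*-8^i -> [-7, 56, -448, 3584, -28672]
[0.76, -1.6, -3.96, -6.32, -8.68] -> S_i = 0.76 + -2.36*i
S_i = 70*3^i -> [70, 210, 630, 1890, 5670]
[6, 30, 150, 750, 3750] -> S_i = 6*5^i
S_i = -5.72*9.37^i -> [-5.72, -53.6, -502.2, -4705.6, -44091.45]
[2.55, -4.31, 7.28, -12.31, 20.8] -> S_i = 2.55*(-1.69)^i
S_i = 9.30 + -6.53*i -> [9.3, 2.77, -3.76, -10.29, -16.82]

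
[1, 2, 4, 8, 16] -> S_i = 1*2^i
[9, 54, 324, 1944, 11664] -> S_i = 9*6^i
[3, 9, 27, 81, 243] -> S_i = 3*3^i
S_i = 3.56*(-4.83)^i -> [3.56, -17.19, 83.05, -401.14, 1937.49]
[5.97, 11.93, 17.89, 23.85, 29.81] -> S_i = 5.97 + 5.96*i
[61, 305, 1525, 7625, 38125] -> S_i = 61*5^i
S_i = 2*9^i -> [2, 18, 162, 1458, 13122]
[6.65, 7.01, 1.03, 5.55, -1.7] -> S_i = Random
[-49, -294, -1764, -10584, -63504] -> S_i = -49*6^i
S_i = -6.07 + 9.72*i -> [-6.07, 3.65, 13.37, 23.09, 32.81]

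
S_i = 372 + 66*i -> [372, 438, 504, 570, 636]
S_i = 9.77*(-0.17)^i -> [9.77, -1.66, 0.28, -0.05, 0.01]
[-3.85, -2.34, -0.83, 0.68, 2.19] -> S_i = -3.85 + 1.51*i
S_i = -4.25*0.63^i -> [-4.25, -2.68, -1.69, -1.06, -0.67]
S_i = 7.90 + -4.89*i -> [7.9, 3.01, -1.88, -6.77, -11.66]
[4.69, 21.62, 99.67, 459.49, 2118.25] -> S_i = 4.69*4.61^i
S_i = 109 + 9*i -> [109, 118, 127, 136, 145]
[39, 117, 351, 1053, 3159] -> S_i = 39*3^i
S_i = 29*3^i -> [29, 87, 261, 783, 2349]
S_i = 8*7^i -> [8, 56, 392, 2744, 19208]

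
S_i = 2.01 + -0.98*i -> [2.01, 1.03, 0.05, -0.93, -1.91]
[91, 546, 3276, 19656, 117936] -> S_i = 91*6^i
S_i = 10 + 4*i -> [10, 14, 18, 22, 26]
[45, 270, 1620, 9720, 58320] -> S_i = 45*6^i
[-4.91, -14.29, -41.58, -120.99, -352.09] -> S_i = -4.91*2.91^i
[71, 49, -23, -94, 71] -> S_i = Random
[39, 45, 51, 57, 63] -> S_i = 39 + 6*i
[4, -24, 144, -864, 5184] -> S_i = 4*-6^i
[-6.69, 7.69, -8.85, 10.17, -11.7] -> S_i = -6.69*(-1.15)^i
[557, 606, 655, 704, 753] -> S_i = 557 + 49*i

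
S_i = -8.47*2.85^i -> [-8.47, -24.14, -68.8, -196.07, -558.81]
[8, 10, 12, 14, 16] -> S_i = 8 + 2*i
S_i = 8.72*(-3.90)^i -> [8.72, -34.01, 132.63, -517.26, 2017.32]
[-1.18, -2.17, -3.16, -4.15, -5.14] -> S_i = -1.18 + -0.99*i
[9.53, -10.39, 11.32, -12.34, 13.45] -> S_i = 9.53*(-1.09)^i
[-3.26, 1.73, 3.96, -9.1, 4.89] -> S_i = Random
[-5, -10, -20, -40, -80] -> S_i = -5*2^i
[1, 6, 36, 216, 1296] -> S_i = 1*6^i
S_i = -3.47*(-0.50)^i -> [-3.47, 1.74, -0.87, 0.43, -0.22]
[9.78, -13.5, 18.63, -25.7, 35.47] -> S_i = 9.78*(-1.38)^i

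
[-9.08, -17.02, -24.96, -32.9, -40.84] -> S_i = -9.08 + -7.94*i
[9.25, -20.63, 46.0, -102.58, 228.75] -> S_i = 9.25*(-2.23)^i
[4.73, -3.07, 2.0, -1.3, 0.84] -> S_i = 4.73*(-0.65)^i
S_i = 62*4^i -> [62, 248, 992, 3968, 15872]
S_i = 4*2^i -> [4, 8, 16, 32, 64]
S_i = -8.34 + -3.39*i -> [-8.34, -11.73, -15.12, -18.51, -21.9]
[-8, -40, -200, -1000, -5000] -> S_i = -8*5^i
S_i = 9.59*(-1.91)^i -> [9.59, -18.32, 34.99, -66.82, 127.63]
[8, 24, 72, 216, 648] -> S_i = 8*3^i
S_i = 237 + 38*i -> [237, 275, 313, 351, 389]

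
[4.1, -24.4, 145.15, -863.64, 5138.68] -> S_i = 4.10*(-5.95)^i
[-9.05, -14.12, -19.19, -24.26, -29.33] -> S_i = -9.05 + -5.07*i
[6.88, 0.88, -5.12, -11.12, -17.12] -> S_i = 6.88 + -6.00*i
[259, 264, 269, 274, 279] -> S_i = 259 + 5*i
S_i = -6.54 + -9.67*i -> [-6.54, -16.21, -25.88, -35.55, -45.22]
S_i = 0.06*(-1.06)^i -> [0.06, -0.06, 0.07, -0.07, 0.08]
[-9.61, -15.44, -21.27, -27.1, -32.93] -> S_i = -9.61 + -5.83*i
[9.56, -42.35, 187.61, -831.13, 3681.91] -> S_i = 9.56*(-4.43)^i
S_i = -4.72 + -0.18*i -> [-4.72, -4.9, -5.08, -5.26, -5.44]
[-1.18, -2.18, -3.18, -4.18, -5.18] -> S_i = -1.18 + -1.00*i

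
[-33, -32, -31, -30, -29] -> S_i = -33 + 1*i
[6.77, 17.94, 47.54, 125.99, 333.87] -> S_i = 6.77*2.65^i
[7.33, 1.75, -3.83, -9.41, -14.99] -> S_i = 7.33 + -5.58*i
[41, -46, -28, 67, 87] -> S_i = Random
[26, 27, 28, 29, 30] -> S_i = 26 + 1*i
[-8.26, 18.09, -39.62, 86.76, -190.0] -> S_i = -8.26*(-2.19)^i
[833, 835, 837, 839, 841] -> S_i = 833 + 2*i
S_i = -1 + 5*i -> [-1, 4, 9, 14, 19]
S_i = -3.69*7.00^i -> [-3.69, -25.83, -180.81, -1265.67, -8859.69]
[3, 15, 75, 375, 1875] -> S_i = 3*5^i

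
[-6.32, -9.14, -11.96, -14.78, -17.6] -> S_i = -6.32 + -2.82*i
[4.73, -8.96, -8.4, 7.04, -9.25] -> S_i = Random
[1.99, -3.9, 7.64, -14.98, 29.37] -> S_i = 1.99*(-1.96)^i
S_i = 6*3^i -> [6, 18, 54, 162, 486]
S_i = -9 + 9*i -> [-9, 0, 9, 18, 27]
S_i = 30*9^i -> [30, 270, 2430, 21870, 196830]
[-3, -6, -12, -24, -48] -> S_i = -3*2^i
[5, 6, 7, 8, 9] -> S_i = 5 + 1*i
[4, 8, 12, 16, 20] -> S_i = 4 + 4*i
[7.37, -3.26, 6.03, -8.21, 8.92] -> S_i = Random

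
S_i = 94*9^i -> [94, 846, 7614, 68526, 616734]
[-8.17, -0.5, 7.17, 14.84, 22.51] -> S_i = -8.17 + 7.67*i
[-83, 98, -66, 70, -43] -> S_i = Random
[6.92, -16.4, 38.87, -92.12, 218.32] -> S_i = 6.92*(-2.37)^i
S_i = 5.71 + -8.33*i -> [5.71, -2.62, -10.95, -19.28, -27.61]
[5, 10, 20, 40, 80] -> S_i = 5*2^i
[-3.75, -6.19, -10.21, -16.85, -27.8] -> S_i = -3.75*1.65^i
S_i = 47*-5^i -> [47, -235, 1175, -5875, 29375]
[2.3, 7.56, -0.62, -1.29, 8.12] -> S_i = Random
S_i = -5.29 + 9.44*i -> [-5.29, 4.15, 13.59, 23.03, 32.47]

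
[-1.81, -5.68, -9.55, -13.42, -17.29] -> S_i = -1.81 + -3.87*i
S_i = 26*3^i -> [26, 78, 234, 702, 2106]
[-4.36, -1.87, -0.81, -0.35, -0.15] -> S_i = -4.36*0.43^i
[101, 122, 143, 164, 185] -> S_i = 101 + 21*i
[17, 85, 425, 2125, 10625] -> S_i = 17*5^i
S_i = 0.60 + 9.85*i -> [0.6, 10.45, 20.3, 30.15, 40.0]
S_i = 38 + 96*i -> [38, 134, 230, 326, 422]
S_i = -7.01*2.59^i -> [-7.01, -18.16, -47.02, -121.79, -315.44]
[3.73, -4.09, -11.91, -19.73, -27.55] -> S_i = 3.73 + -7.82*i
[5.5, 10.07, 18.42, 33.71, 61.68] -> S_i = 5.50*1.83^i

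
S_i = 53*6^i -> [53, 318, 1908, 11448, 68688]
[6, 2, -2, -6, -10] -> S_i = 6 + -4*i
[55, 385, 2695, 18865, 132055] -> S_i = 55*7^i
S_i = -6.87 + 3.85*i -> [-6.87, -3.02, 0.83, 4.68, 8.53]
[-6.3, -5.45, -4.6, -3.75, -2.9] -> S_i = -6.30 + 0.85*i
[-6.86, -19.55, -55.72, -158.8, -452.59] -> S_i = -6.86*2.85^i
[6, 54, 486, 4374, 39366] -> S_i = 6*9^i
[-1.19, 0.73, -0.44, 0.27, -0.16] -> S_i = -1.19*(-0.61)^i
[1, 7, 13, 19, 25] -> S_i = 1 + 6*i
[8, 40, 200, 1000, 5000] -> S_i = 8*5^i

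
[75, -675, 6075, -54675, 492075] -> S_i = 75*-9^i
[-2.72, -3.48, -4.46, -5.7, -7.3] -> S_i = -2.72*1.28^i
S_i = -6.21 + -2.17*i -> [-6.21, -8.38, -10.55, -12.72, -14.89]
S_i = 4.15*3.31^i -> [4.15, 13.74, 45.47, 150.5, 498.15]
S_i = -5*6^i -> [-5, -30, -180, -1080, -6480]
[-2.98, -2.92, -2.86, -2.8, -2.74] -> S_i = -2.98 + 0.06*i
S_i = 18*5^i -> [18, 90, 450, 2250, 11250]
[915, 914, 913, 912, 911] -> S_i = 915 + -1*i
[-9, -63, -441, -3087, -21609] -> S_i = -9*7^i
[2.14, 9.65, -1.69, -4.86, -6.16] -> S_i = Random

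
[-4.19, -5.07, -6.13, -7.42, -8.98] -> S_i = -4.19*1.21^i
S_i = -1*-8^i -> [-1, 8, -64, 512, -4096]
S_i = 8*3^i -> [8, 24, 72, 216, 648]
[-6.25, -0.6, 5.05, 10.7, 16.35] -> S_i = -6.25 + 5.65*i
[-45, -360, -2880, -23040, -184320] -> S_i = -45*8^i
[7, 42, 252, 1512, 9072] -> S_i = 7*6^i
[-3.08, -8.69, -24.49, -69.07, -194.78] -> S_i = -3.08*2.82^i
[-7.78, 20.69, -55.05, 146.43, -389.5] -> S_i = -7.78*(-2.66)^i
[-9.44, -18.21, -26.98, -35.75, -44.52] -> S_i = -9.44 + -8.77*i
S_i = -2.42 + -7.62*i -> [-2.42, -10.04, -17.66, -25.28, -32.9]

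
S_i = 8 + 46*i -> [8, 54, 100, 146, 192]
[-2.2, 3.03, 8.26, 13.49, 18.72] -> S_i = -2.20 + 5.23*i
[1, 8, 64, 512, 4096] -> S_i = 1*8^i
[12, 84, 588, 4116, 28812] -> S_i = 12*7^i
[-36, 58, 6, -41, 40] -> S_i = Random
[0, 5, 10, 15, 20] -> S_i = 0 + 5*i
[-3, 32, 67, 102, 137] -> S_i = -3 + 35*i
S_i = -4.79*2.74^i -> [-4.79, -13.12, -35.96, -98.53, -269.98]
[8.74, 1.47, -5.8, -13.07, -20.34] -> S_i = 8.74 + -7.27*i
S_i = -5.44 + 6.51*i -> [-5.44, 1.07, 7.58, 14.09, 20.6]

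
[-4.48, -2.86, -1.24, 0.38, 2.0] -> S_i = -4.48 + 1.62*i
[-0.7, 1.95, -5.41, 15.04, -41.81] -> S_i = -0.70*(-2.78)^i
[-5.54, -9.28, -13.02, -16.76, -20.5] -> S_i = -5.54 + -3.74*i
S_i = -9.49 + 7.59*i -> [-9.49, -1.9, 5.69, 13.28, 20.87]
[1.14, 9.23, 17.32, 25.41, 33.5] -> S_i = 1.14 + 8.09*i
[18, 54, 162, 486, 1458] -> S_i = 18*3^i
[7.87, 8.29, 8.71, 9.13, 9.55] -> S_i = 7.87 + 0.42*i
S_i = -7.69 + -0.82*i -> [-7.69, -8.51, -9.33, -10.15, -10.97]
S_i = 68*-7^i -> [68, -476, 3332, -23324, 163268]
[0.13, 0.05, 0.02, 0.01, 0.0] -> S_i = 0.13*0.42^i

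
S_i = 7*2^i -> [7, 14, 28, 56, 112]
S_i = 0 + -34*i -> [0, -34, -68, -102, -136]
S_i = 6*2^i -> [6, 12, 24, 48, 96]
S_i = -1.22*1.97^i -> [-1.22, -2.4, -4.73, -9.33, -18.37]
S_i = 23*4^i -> [23, 92, 368, 1472, 5888]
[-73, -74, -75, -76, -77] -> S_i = -73 + -1*i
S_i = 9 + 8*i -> [9, 17, 25, 33, 41]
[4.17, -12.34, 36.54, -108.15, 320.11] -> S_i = 4.17*(-2.96)^i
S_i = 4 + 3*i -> [4, 7, 10, 13, 16]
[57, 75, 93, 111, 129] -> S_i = 57 + 18*i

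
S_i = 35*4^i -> [35, 140, 560, 2240, 8960]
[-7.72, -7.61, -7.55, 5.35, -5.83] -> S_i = Random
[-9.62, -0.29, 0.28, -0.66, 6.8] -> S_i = Random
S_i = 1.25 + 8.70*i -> [1.25, 9.95, 18.65, 27.35, 36.05]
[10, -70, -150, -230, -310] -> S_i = 10 + -80*i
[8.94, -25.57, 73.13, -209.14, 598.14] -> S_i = 8.94*(-2.86)^i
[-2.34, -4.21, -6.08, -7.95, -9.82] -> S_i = -2.34 + -1.87*i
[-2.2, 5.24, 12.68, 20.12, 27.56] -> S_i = -2.20 + 7.44*i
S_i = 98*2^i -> [98, 196, 392, 784, 1568]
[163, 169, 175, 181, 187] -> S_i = 163 + 6*i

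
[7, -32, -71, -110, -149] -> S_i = 7 + -39*i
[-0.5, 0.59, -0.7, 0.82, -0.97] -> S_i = -0.50*(-1.18)^i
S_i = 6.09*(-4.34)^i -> [6.09, -26.43, 114.71, -497.84, 2160.61]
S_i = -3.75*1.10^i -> [-3.75, -4.12, -4.54, -4.99, -5.49]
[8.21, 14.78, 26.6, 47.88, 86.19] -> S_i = 8.21*1.80^i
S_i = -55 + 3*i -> [-55, -52, -49, -46, -43]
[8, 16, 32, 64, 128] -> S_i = 8*2^i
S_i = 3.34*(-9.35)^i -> [3.34, -31.23, 291.99, -2730.12, 25526.6]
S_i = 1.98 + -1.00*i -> [1.98, 0.98, -0.02, -1.02, -2.02]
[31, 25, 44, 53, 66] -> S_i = Random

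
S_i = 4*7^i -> [4, 28, 196, 1372, 9604]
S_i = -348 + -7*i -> [-348, -355, -362, -369, -376]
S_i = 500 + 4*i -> [500, 504, 508, 512, 516]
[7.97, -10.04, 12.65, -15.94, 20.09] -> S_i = 7.97*(-1.26)^i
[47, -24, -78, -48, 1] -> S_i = Random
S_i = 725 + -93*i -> [725, 632, 539, 446, 353]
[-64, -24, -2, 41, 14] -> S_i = Random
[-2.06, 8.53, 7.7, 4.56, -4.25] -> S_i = Random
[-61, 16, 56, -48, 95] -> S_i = Random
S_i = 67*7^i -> [67, 469, 3283, 22981, 160867]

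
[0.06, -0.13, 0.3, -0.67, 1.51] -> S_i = 0.06*(-2.24)^i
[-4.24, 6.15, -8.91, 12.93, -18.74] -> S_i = -4.24*(-1.45)^i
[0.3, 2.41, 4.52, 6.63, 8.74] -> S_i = 0.30 + 2.11*i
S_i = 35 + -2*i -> [35, 33, 31, 29, 27]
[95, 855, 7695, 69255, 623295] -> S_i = 95*9^i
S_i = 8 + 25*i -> [8, 33, 58, 83, 108]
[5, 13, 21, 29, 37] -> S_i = 5 + 8*i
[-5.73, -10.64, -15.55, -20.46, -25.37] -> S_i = -5.73 + -4.91*i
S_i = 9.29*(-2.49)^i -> [9.29, -23.13, 57.6, -143.42, 357.12]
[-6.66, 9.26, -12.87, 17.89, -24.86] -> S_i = -6.66*(-1.39)^i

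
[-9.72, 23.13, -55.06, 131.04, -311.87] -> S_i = -9.72*(-2.38)^i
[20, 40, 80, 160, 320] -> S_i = 20*2^i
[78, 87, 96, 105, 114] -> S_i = 78 + 9*i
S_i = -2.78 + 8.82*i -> [-2.78, 6.04, 14.86, 23.68, 32.5]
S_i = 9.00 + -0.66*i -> [9.0, 8.34, 7.68, 7.02, 6.36]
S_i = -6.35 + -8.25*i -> [-6.35, -14.6, -22.85, -31.1, -39.35]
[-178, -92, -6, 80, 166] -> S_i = -178 + 86*i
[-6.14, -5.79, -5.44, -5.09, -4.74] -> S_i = -6.14 + 0.35*i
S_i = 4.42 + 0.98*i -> [4.42, 5.4, 6.38, 7.36, 8.34]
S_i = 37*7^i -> [37, 259, 1813, 12691, 88837]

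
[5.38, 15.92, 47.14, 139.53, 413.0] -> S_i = 5.38*2.96^i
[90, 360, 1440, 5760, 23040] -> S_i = 90*4^i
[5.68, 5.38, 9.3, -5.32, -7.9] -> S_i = Random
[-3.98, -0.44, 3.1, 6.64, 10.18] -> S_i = -3.98 + 3.54*i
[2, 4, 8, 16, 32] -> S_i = 2*2^i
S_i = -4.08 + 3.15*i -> [-4.08, -0.93, 2.22, 5.37, 8.52]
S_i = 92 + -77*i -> [92, 15, -62, -139, -216]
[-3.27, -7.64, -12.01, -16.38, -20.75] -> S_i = -3.27 + -4.37*i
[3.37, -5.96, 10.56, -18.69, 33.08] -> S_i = 3.37*(-1.77)^i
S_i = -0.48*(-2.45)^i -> [-0.48, 1.18, -2.88, 7.06, -17.29]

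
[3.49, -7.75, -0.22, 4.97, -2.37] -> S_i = Random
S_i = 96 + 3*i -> [96, 99, 102, 105, 108]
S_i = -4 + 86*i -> [-4, 82, 168, 254, 340]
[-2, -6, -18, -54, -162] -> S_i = -2*3^i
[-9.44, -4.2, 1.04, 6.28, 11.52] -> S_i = -9.44 + 5.24*i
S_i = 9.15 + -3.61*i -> [9.15, 5.54, 1.93, -1.68, -5.29]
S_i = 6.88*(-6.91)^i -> [6.88, -47.54, 328.51, -2269.98, 15685.58]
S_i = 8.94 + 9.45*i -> [8.94, 18.39, 27.84, 37.29, 46.74]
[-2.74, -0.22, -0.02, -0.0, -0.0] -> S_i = -2.74*0.08^i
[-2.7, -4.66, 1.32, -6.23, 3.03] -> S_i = Random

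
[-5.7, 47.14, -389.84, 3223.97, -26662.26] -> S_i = -5.70*(-8.27)^i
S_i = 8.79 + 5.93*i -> [8.79, 14.72, 20.65, 26.58, 32.51]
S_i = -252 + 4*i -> [-252, -248, -244, -240, -236]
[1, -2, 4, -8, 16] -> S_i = 1*-2^i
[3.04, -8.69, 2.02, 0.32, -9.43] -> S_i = Random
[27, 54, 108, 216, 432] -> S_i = 27*2^i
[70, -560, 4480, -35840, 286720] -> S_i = 70*-8^i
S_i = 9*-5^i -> [9, -45, 225, -1125, 5625]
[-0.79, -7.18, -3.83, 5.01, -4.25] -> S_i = Random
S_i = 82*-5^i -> [82, -410, 2050, -10250, 51250]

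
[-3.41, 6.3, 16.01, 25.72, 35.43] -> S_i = -3.41 + 9.71*i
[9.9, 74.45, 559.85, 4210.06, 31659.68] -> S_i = 9.90*7.52^i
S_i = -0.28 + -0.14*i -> [-0.28, -0.42, -0.56, -0.7, -0.84]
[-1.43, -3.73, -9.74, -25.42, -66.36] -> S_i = -1.43*2.61^i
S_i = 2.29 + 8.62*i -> [2.29, 10.91, 19.53, 28.15, 36.77]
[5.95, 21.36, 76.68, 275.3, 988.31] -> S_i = 5.95*3.59^i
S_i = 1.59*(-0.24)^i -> [1.59, -0.38, 0.09, -0.02, 0.01]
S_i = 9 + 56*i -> [9, 65, 121, 177, 233]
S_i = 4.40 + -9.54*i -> [4.4, -5.14, -14.68, -24.22, -33.76]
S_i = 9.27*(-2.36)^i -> [9.27, -21.88, 51.63, -121.85, 287.56]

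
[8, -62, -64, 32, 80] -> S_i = Random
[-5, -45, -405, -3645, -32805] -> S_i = -5*9^i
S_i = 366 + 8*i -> [366, 374, 382, 390, 398]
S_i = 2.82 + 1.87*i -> [2.82, 4.69, 6.56, 8.43, 10.3]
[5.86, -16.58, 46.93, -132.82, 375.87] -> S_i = 5.86*(-2.83)^i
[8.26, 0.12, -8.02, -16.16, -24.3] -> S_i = 8.26 + -8.14*i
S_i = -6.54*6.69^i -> [-6.54, -43.75, -292.7, -1958.2, -13100.33]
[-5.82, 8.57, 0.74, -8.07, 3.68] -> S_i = Random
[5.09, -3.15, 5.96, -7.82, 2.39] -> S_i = Random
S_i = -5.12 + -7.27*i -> [-5.12, -12.39, -19.66, -26.93, -34.2]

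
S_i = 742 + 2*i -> [742, 744, 746, 748, 750]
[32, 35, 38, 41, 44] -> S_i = 32 + 3*i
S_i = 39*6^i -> [39, 234, 1404, 8424, 50544]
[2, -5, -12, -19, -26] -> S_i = 2 + -7*i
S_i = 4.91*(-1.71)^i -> [4.91, -8.4, 14.36, -24.55, 41.98]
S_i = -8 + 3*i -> [-8, -5, -2, 1, 4]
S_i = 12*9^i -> [12, 108, 972, 8748, 78732]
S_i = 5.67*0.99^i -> [5.67, 5.61, 5.56, 5.5, 5.45]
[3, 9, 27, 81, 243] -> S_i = 3*3^i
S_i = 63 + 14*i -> [63, 77, 91, 105, 119]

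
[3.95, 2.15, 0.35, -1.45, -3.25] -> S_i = 3.95 + -1.80*i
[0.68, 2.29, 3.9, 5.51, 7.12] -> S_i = 0.68 + 1.61*i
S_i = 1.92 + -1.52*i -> [1.92, 0.4, -1.12, -2.64, -4.16]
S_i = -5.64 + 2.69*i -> [-5.64, -2.95, -0.26, 2.43, 5.12]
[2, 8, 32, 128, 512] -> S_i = 2*4^i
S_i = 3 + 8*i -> [3, 11, 19, 27, 35]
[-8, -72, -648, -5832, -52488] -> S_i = -8*9^i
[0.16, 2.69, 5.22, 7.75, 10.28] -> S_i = 0.16 + 2.53*i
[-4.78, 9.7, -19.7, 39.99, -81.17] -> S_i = -4.78*(-2.03)^i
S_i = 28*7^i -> [28, 196, 1372, 9604, 67228]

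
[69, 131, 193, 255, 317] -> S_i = 69 + 62*i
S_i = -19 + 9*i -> [-19, -10, -1, 8, 17]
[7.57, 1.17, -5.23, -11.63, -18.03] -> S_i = 7.57 + -6.40*i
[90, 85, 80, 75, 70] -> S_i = 90 + -5*i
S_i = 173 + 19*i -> [173, 192, 211, 230, 249]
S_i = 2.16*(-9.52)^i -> [2.16, -20.56, 195.76, -1863.65, 17741.96]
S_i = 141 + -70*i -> [141, 71, 1, -69, -139]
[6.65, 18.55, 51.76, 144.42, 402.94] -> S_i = 6.65*2.79^i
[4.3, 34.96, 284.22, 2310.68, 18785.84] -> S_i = 4.30*8.13^i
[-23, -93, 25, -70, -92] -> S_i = Random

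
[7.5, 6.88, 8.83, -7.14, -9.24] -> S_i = Random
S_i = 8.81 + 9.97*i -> [8.81, 18.78, 28.75, 38.72, 48.69]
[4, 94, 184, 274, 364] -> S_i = 4 + 90*i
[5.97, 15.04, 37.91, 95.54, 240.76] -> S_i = 5.97*2.52^i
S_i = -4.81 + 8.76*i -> [-4.81, 3.95, 12.71, 21.47, 30.23]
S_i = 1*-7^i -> [1, -7, 49, -343, 2401]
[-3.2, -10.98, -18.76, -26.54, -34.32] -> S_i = -3.20 + -7.78*i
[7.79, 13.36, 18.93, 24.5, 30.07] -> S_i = 7.79 + 5.57*i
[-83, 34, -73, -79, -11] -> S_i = Random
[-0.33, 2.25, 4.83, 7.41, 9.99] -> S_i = -0.33 + 2.58*i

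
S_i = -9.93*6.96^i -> [-9.93, -69.11, -481.03, -3347.93, -23301.62]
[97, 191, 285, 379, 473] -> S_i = 97 + 94*i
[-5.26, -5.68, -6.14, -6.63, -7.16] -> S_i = -5.26*1.08^i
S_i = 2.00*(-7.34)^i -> [2.0, -14.68, 107.75, -790.89, 5805.16]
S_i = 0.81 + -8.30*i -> [0.81, -7.49, -15.79, -24.09, -32.39]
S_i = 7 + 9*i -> [7, 16, 25, 34, 43]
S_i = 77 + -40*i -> [77, 37, -3, -43, -83]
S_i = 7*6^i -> [7, 42, 252, 1512, 9072]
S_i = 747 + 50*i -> [747, 797, 847, 897, 947]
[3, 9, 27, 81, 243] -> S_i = 3*3^i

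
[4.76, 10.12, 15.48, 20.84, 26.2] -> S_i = 4.76 + 5.36*i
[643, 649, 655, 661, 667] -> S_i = 643 + 6*i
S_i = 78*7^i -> [78, 546, 3822, 26754, 187278]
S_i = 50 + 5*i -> [50, 55, 60, 65, 70]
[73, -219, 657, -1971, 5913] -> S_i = 73*-3^i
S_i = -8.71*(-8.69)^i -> [-8.71, 75.69, -657.75, 5715.81, -49670.35]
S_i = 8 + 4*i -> [8, 12, 16, 20, 24]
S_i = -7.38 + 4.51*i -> [-7.38, -2.87, 1.64, 6.15, 10.66]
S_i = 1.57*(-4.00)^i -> [1.57, -6.28, 25.12, -100.48, 401.92]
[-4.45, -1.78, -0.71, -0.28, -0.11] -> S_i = -4.45*0.40^i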